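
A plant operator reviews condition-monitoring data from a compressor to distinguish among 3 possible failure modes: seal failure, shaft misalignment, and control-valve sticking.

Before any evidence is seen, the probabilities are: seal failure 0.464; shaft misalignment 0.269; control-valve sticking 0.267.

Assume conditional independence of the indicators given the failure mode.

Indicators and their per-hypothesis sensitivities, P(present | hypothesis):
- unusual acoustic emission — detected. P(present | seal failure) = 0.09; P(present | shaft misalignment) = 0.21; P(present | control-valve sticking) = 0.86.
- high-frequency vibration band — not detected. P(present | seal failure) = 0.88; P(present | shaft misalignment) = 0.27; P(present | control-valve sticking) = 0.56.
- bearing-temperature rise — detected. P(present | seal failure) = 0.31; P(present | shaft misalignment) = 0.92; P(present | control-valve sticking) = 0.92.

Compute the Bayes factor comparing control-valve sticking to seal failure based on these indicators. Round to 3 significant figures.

The Bayes factor is the ratio of the joint likelihoods of the indicator pattern under the two hypotheses (using 1 − P(present | H) for each absent indicator).
  control-valve sticking: 0.86 × (1 − 0.56) × 0.92 = 0.34813
  seal failure: 0.09 × (1 − 0.88) × 0.31 = 0.003348
Bayes factor = 0.34813 / 0.003348 ≈ 104

104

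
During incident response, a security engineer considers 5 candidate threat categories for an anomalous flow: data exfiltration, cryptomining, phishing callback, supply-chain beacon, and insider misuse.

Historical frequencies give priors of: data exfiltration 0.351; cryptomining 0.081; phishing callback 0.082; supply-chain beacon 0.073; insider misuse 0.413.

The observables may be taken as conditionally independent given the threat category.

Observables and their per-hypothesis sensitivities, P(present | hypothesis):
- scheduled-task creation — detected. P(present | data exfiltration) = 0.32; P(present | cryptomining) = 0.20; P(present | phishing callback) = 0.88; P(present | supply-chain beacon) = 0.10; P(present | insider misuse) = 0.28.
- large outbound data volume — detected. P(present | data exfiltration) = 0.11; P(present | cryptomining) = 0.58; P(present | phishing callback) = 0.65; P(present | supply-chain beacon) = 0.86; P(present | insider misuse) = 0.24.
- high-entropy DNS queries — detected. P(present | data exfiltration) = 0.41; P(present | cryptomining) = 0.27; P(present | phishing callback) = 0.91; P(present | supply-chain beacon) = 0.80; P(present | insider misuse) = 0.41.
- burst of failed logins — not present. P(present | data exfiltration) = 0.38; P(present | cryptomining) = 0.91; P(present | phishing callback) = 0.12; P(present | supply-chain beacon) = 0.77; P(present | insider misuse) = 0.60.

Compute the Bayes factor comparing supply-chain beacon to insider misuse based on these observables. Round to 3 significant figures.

1.44

Take the product of per-observable likelihoods under each hypothesis (using 1 − P(present | H) for each absent observable), then divide.
  supply-chain beacon: 0.10 × 0.86 × 0.80 × (1 − 0.77) = 0.015824
  insider misuse: 0.28 × 0.24 × 0.41 × (1 − 0.60) = 0.011021
Bayes factor = 0.015824 / 0.011021 ≈ 1.44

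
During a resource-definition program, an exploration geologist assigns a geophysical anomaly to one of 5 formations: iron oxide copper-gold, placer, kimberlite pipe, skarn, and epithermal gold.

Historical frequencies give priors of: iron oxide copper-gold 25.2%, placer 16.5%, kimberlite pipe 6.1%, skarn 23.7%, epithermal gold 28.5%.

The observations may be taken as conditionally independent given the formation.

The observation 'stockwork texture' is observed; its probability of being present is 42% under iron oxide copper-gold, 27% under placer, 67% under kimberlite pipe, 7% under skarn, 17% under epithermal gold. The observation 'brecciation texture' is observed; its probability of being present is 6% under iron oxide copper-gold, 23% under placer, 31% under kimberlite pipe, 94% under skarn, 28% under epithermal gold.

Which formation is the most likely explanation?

Multiply each prior by the joint likelihood of the evidence pattern:
  iron oxide copper-gold: 0.252 × 0.42 × 0.06 = 0.0063504
  placer: 0.165 × 0.27 × 0.23 = 0.010247
  kimberlite pipe: 0.061 × 0.67 × 0.31 = 0.01267
  skarn: 0.237 × 0.07 × 0.94 = 0.015595
  epithermal gold: 0.285 × 0.17 × 0.28 = 0.013566
Marginal likelihood of the evidence = 0.058427.
P(iron oxide copper-gold | evidence) ≈ 0.0063504 / 0.058427 ≈ 0.109
P(placer | evidence) ≈ 0.010247 / 0.058427 ≈ 0.175
P(kimberlite pipe | evidence) ≈ 0.01267 / 0.058427 ≈ 0.217
P(skarn | evidence) ≈ 0.015595 / 0.058427 ≈ 0.267
P(epithermal gold | evidence) ≈ 0.013566 / 0.058427 ≈ 0.232
The largest is 0.267, so skarn is most probable.

skarn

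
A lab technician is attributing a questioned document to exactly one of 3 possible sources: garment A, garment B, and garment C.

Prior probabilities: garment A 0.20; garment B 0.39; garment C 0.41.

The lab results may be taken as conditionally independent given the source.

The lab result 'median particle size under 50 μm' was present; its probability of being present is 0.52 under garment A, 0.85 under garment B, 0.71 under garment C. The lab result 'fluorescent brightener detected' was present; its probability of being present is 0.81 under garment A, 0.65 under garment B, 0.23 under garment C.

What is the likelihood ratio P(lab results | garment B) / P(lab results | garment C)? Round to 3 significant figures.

3.38

The Bayes factor is the ratio of the joint likelihoods of the lab result pattern under the two hypotheses.
  garment B: 0.85 × 0.65 = 0.5525
  garment C: 0.71 × 0.23 = 0.1633
Bayes factor = 0.5525 / 0.1633 ≈ 3.38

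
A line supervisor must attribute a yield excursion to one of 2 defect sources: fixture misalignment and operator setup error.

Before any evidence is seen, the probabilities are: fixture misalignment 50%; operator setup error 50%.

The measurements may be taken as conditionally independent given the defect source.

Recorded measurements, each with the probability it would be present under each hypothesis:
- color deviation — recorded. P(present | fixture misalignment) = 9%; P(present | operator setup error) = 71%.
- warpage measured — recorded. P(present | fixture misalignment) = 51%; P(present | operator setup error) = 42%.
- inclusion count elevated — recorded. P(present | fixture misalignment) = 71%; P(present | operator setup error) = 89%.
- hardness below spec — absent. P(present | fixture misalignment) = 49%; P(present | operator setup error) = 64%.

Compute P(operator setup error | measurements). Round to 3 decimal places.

By Bayes' rule with conditional independence, the unnormalized weight for each hypothesis is prior × ∏ likelihoods (using 1 − P(present | H) for each absent measurement):
  fixture misalignment: 0.50 × 0.09 × 0.51 × 0.71 × (1 − 0.49) = 0.0083102
  operator setup error: 0.50 × 0.71 × 0.42 × 0.89 × (1 − 0.64) = 0.047772
The unnormalized weights sum to 0.056082.
P(operator setup error | evidence) = 0.047772 / 0.056082 ≈ 0.852.

0.852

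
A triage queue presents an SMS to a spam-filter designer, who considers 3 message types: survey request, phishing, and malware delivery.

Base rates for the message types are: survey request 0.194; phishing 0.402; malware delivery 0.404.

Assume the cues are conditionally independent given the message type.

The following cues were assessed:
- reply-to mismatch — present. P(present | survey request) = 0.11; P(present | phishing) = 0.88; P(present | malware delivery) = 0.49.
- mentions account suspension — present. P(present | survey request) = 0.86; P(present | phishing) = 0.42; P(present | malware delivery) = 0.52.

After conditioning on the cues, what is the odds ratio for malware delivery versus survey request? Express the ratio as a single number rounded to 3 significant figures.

5.61

Unnormalized posterior weight (prior times the cue likelihoods) for each of the two hypotheses:
  malware delivery: 0.404 × 0.49 × 0.52 = 0.10294
  survey request: 0.194 × 0.11 × 0.86 = 0.018352
Posterior odds = 0.10294 / 0.018352 ≈ 5.61.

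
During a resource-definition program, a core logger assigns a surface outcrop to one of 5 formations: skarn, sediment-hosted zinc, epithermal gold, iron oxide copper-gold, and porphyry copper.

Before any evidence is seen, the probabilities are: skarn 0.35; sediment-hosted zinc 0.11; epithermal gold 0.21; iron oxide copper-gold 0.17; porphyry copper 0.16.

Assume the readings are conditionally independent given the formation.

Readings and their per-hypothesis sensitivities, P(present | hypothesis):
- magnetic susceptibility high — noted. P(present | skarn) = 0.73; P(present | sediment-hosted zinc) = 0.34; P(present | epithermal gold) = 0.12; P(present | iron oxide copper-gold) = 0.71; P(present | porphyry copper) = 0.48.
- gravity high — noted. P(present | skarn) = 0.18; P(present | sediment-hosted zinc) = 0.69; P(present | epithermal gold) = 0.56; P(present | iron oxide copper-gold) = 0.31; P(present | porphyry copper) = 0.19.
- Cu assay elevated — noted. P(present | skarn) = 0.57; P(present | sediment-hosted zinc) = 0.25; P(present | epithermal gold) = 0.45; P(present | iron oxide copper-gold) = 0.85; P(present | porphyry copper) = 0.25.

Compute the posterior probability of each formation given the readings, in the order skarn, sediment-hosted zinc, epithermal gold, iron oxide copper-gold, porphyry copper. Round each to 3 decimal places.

Multiply each prior by the joint likelihood of the reading pattern:
  skarn: 0.35 × 0.73 × 0.18 × 0.57 = 0.026214
  sediment-hosted zinc: 0.11 × 0.34 × 0.69 × 0.25 = 0.0064515
  epithermal gold: 0.21 × 0.12 × 0.56 × 0.45 = 0.0063504
  iron oxide copper-gold: 0.17 × 0.71 × 0.31 × 0.85 = 0.031804
  porphyry copper: 0.16 × 0.48 × 0.19 × 0.25 = 0.003648
The unnormalized weights sum to 0.074469.
P(skarn | evidence) = 0.026214 / 0.074469 ≈ 0.352
P(sediment-hosted zinc | evidence) = 0.0064515 / 0.074469 ≈ 0.087
P(epithermal gold | evidence) = 0.0063504 / 0.074469 ≈ 0.085
P(iron oxide copper-gold | evidence) = 0.031804 / 0.074469 ≈ 0.427
P(porphyry copper | evidence) = 0.003648 / 0.074469 ≈ 0.049

0.352, 0.087, 0.085, 0.427, 0.049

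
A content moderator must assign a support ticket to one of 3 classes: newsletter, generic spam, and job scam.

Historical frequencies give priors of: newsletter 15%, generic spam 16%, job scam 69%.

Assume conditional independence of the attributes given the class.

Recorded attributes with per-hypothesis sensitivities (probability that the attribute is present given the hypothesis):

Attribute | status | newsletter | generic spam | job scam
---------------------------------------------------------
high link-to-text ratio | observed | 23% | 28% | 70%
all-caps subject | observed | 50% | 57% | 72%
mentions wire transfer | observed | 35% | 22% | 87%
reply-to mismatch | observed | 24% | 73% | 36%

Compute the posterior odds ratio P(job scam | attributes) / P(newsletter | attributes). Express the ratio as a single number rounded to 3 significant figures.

Unnormalized posterior weight (prior times the attribute likelihoods) for each of the two hypotheses:
  job scam: 0.69 × 0.70 × 0.72 × 0.87 × 0.36 = 0.10892
  newsletter: 0.15 × 0.23 × 0.50 × 0.35 × 0.24 = 0.001449
Odds(job scam : newsletter) = 0.10892 / 0.001449 ≈ 75.2.

75.2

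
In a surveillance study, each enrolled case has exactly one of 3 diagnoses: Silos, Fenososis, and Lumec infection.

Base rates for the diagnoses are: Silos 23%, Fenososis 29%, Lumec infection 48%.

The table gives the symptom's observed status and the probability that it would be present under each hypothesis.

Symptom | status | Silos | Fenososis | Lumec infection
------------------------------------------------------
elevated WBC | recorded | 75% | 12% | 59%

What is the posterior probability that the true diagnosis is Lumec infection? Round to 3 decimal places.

0.577

By Bayes' rule, the unnormalized weight for each hypothesis is prior × likelihood:
  Silos: 0.23 × 0.75 = 0.1725
  Fenososis: 0.29 × 0.12 = 0.0348
  Lumec infection: 0.48 × 0.59 = 0.2832
The unnormalized weights sum to 0.4905.
P(Lumec infection | evidence) = 0.2832 / 0.4905 ≈ 0.577.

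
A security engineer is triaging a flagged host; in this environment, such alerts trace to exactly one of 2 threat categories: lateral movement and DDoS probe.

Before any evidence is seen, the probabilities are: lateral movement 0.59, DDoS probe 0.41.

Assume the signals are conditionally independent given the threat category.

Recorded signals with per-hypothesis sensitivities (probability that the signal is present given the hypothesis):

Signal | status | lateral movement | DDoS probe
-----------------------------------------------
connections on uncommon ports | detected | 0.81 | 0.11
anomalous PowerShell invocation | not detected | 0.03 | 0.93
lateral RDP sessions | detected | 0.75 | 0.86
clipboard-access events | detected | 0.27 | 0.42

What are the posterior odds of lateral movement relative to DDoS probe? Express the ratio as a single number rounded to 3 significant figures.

The normalizing constant cancels in an odds ratio, so compute prior × likelihood for the two hypotheses only (using 1 − P(present | H) for each absent signal):
  lateral movement: 0.59 × 0.81 × (1 − 0.03) × 0.75 × 0.27 = 0.093872
  DDoS probe: 0.41 × 0.11 × (1 − 0.93) × 0.86 × 0.42 = 0.0011403
Odds(lateral movement : DDoS probe) = 0.093872 / 0.0011403 ≈ 82.3.

82.3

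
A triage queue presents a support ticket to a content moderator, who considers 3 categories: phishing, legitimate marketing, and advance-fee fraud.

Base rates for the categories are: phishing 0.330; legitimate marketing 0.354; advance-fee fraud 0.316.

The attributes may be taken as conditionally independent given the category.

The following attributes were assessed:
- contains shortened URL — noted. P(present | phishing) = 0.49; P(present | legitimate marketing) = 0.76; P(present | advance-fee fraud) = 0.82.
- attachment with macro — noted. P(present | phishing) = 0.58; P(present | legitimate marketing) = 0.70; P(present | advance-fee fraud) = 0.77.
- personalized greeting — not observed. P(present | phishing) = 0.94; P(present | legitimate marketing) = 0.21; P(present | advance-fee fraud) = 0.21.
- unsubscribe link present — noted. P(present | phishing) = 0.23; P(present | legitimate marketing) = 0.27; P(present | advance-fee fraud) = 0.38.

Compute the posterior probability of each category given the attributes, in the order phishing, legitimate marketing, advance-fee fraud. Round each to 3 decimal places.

For each hypothesis, the unnormalized posterior weight is prior × product of the attribute likelihoods (using 1 − P(present | H) for each absent attribute):
  phishing: 0.330 × 0.49 × 0.58 × (1 − 0.94) × 0.23 = 0.0012942
  legitimate marketing: 0.354 × 0.76 × 0.70 × (1 − 0.21) × 0.27 = 0.04017
  advance-fee fraud: 0.316 × 0.82 × 0.77 × (1 − 0.21) × 0.38 = 0.059897
Marginal likelihood of the evidence = 0.10136.
P(phishing | evidence) = 0.0012942 / 0.10136 ≈ 0.013
P(legitimate marketing | evidence) = 0.04017 / 0.10136 ≈ 0.396
P(advance-fee fraud | evidence) = 0.059897 / 0.10136 ≈ 0.591

0.013, 0.396, 0.591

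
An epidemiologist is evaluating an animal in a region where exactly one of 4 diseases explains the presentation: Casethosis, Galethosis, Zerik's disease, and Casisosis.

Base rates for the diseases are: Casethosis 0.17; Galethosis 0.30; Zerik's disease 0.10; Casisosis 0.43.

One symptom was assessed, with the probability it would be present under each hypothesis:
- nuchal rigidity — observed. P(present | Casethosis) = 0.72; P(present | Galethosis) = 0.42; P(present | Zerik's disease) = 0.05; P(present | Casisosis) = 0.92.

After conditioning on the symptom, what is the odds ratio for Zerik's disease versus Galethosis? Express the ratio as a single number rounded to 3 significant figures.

Posterior odds equal prior odds times the likelihood ratio; only the two competing hypotheses matter.
  Zerik's disease: 0.10 × 0.05 = 0.005
  Galethosis: 0.30 × 0.42 = 0.126
Odds(Zerik's disease : Galethosis) = 0.005 / 0.126 ≈ 0.0397.

0.0397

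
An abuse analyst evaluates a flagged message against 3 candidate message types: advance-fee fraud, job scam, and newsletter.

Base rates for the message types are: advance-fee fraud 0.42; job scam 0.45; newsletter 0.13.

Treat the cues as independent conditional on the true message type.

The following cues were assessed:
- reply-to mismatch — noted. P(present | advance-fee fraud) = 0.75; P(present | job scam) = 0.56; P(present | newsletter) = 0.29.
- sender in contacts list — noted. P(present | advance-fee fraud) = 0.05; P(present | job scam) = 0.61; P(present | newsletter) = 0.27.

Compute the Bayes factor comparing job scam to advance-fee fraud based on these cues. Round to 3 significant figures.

Take the product of per-cue likelihoods under each hypothesis, then divide.
  job scam: 0.56 × 0.61 = 0.3416
  advance-fee fraud: 0.75 × 0.05 = 0.0375
Bayes factor = 0.3416 / 0.0375 ≈ 9.11

9.11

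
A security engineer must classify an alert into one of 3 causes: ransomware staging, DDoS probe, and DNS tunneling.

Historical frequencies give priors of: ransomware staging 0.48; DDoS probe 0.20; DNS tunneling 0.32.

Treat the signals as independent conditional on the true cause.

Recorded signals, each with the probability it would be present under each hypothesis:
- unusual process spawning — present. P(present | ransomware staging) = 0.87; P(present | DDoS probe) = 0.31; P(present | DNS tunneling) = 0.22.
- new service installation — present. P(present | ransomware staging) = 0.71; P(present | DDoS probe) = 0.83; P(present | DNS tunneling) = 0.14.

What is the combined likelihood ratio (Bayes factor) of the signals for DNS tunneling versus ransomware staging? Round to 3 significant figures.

0.0499

Take the product of per-signal likelihoods under each hypothesis, then divide.
  DNS tunneling: 0.22 × 0.14 = 0.0308
  ransomware staging: 0.87 × 0.71 = 0.6177
Bayes factor = 0.0308 / 0.6177 ≈ 0.0499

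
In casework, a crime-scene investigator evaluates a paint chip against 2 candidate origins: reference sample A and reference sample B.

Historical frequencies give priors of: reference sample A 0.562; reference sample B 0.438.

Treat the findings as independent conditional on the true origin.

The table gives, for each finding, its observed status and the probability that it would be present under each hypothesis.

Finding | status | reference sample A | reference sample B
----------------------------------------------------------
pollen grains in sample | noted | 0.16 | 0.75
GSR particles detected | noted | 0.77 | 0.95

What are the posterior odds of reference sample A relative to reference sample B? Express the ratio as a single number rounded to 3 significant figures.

The normalizing constant cancels in an odds ratio, so compute prior × likelihood for the two hypotheses only:
  reference sample A: 0.562 × 0.16 × 0.77 = 0.069238
  reference sample B: 0.438 × 0.75 × 0.95 = 0.31207
Odds(reference sample A : reference sample B) = 0.069238 / 0.31207 ≈ 0.222.

0.222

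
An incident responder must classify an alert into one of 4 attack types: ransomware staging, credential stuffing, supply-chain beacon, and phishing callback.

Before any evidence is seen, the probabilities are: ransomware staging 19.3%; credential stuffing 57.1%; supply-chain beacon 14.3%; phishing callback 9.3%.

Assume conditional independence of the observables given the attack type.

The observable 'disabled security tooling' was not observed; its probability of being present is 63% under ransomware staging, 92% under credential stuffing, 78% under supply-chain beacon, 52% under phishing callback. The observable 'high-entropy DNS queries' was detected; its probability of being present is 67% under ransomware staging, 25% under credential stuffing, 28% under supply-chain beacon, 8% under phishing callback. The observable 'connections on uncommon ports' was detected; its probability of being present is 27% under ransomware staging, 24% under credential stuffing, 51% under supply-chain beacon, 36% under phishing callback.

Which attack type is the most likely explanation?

Multiply each prior by the joint likelihood of the observable pattern (using 1 − P(present | H) for each absent observable):
  ransomware staging: 0.193 × (1 − 0.63) × 0.67 × 0.27 = 0.012918
  credential stuffing: 0.571 × (1 − 0.92) × 0.25 × 0.24 = 0.0027408
  supply-chain beacon: 0.143 × (1 − 0.78) × 0.28 × 0.51 = 0.0044925
  phishing callback: 0.093 × (1 − 0.52) × 0.08 × 0.36 = 0.0012856
Marginal likelihood of the evidence = 0.021437.
P(ransomware staging | evidence) ≈ 0.012918 / 0.021437 ≈ 0.603
P(credential stuffing | evidence) ≈ 0.0027408 / 0.021437 ≈ 0.128
P(supply-chain beacon | evidence) ≈ 0.0044925 / 0.021437 ≈ 0.210
P(phishing callback | evidence) ≈ 0.0012856 / 0.021437 ≈ 0.060
The largest is 0.603, so ransomware staging is most probable.

ransomware staging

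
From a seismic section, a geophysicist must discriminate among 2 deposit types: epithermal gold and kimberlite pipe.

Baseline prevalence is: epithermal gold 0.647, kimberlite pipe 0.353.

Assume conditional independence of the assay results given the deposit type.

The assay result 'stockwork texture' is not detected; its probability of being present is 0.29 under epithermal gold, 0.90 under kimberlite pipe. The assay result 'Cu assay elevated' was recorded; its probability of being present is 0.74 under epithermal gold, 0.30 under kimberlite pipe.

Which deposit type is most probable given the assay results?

Multiply each prior by the joint likelihood of the assay result pattern (using 1 − P(present | H) for each absent assay result):
  epithermal gold: 0.647 × (1 − 0.29) × 0.74 = 0.33993
  kimberlite pipe: 0.353 × (1 − 0.90) × 0.30 = 0.01059
The unnormalized weights sum to 0.35052.
P(epithermal gold | evidence) ≈ 0.33993 / 0.35052 ≈ 0.970
P(kimberlite pipe | evidence) ≈ 0.01059 / 0.35052 ≈ 0.030
The largest is 0.970, so epithermal gold is most probable.

epithermal gold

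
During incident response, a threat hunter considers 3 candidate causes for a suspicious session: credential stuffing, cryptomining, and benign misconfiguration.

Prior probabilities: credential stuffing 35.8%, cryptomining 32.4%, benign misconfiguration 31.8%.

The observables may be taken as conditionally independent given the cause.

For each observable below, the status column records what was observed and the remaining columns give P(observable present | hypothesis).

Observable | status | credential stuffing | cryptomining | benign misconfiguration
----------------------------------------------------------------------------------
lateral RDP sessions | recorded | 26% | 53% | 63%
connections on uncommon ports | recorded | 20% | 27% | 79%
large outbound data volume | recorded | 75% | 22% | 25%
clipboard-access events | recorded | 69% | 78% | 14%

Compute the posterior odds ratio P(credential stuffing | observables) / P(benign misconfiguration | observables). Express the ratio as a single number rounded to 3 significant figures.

Unnormalized posterior weight (prior times the observable likelihoods) for each of the two hypotheses:
  credential stuffing: 0.358 × 0.26 × 0.20 × 0.75 × 0.69 = 0.0096338
  benign misconfiguration: 0.318 × 0.63 × 0.79 × 0.25 × 0.14 = 0.0055394
Odds(credential stuffing : benign misconfiguration) = 0.0096338 / 0.0055394 ≈ 1.74.

1.74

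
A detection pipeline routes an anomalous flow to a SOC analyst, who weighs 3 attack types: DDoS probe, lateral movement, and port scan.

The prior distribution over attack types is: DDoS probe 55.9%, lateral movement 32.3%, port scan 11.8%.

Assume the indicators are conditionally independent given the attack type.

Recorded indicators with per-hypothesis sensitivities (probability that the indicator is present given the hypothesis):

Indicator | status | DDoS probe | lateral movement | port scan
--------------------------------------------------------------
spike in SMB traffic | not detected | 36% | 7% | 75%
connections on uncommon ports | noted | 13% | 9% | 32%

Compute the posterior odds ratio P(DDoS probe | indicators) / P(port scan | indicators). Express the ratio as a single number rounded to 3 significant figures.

Unnormalized posterior weight (prior times the indicator likelihoods) for each of the two hypotheses (using 1 − P(present | H) for each absent indicator):
  DDoS probe: 0.559 × (1 − 0.36) × 0.13 = 0.046509
  port scan: 0.118 × (1 − 0.75) × 0.32 = 0.00944
Posterior odds = 0.046509 / 0.00944 ≈ 4.93.

4.93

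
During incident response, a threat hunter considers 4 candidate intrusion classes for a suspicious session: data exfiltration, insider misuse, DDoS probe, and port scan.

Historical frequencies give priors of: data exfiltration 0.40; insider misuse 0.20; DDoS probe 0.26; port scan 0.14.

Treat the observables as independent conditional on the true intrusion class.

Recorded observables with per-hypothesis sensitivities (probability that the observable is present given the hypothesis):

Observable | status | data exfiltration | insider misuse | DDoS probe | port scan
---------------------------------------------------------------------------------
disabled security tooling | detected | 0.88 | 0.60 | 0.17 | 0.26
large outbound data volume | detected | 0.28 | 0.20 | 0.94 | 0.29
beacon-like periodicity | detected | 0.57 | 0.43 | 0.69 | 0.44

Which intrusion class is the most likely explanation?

For each hypothesis, the unnormalized posterior weight is prior × product of the observable likelihoods:
  data exfiltration: 0.40 × 0.88 × 0.28 × 0.57 = 0.056179
  insider misuse: 0.20 × 0.60 × 0.20 × 0.43 = 0.01032
  DDoS probe: 0.26 × 0.17 × 0.94 × 0.69 = 0.028668
  port scan: 0.14 × 0.26 × 0.29 × 0.44 = 0.0046446
The unnormalized weights sum to 0.099812.
P(data exfiltration | evidence) ≈ 0.056179 / 0.099812 ≈ 0.563
P(insider misuse | evidence) ≈ 0.01032 / 0.099812 ≈ 0.103
P(DDoS probe | evidence) ≈ 0.028668 / 0.099812 ≈ 0.287
P(port scan | evidence) ≈ 0.0046446 / 0.099812 ≈ 0.047
The largest is 0.563, so data exfiltration is most probable.

data exfiltration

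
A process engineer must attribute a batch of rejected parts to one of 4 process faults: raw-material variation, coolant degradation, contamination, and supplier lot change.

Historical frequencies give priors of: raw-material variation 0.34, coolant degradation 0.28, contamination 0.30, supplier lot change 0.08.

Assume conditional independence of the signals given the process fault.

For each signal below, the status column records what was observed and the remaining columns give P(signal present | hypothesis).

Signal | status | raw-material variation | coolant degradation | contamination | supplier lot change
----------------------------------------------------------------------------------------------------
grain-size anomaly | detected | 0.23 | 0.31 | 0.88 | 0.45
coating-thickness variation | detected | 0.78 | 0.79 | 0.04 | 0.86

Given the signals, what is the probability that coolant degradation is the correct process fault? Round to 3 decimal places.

0.401

For each hypothesis, the unnormalized posterior weight is prior × product of the signal likelihoods:
  raw-material variation: 0.34 × 0.23 × 0.78 = 0.060996
  coolant degradation: 0.28 × 0.31 × 0.79 = 0.068572
  contamination: 0.30 × 0.88 × 0.04 = 0.01056
  supplier lot change: 0.08 × 0.45 × 0.86 = 0.03096
Marginal likelihood of the evidence = 0.17109.
P(coolant degradation | evidence) = 0.068572 / 0.17109 ≈ 0.401.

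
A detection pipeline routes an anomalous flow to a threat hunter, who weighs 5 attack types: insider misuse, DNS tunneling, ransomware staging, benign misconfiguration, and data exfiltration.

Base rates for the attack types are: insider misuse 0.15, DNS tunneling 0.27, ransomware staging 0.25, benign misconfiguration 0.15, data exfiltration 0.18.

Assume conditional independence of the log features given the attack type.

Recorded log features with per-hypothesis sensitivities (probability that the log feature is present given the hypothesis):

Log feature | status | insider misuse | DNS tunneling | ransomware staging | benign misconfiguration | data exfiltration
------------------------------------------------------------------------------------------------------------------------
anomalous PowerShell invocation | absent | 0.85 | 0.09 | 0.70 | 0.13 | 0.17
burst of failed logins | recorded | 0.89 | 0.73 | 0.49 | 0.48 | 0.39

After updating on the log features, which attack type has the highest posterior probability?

Multiply each prior by the joint likelihood of the log feature pattern (using 1 − P(present | H) for each absent log feature):
  insider misuse: 0.15 × (1 − 0.85) × 0.89 = 0.020025
  DNS tunneling: 0.27 × (1 − 0.09) × 0.73 = 0.17936
  ransomware staging: 0.25 × (1 − 0.70) × 0.49 = 0.03675
  benign misconfiguration: 0.15 × (1 − 0.13) × 0.48 = 0.06264
  data exfiltration: 0.18 × (1 − 0.17) × 0.39 = 0.058266
Normalizing constant Z = 0.020025 + 0.17936 + 0.03675 + 0.06264 + 0.058266 = 0.35704.
P(insider misuse | evidence) ≈ 0.020025 / 0.35704 ≈ 0.056
P(DNS tunneling | evidence) ≈ 0.17936 / 0.35704 ≈ 0.502
P(ransomware staging | evidence) ≈ 0.03675 / 0.35704 ≈ 0.103
P(benign misconfiguration | evidence) ≈ 0.06264 / 0.35704 ≈ 0.175
P(data exfiltration | evidence) ≈ 0.058266 / 0.35704 ≈ 0.163
The largest is 0.502, so DNS tunneling is most probable.

DNS tunneling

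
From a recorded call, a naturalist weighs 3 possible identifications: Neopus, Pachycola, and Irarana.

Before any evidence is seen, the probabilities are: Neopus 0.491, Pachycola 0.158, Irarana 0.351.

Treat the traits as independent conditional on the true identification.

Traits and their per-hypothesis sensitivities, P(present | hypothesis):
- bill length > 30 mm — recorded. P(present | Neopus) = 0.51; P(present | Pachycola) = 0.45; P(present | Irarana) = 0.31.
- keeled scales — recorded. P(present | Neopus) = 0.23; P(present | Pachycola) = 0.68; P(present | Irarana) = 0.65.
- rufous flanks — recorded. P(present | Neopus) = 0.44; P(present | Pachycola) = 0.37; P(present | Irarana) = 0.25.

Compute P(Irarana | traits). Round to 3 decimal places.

0.290

By Bayes' rule with conditional independence, the unnormalized weight for each hypothesis is prior × ∏ likelihoods:
  Neopus: 0.491 × 0.51 × 0.23 × 0.44 = 0.025341
  Pachycola: 0.158 × 0.45 × 0.68 × 0.37 = 0.017889
  Irarana: 0.351 × 0.31 × 0.65 × 0.25 = 0.017682
Marginal likelihood of the evidence = 0.060912.
P(Irarana | evidence) = 0.017682 / 0.060912 ≈ 0.290.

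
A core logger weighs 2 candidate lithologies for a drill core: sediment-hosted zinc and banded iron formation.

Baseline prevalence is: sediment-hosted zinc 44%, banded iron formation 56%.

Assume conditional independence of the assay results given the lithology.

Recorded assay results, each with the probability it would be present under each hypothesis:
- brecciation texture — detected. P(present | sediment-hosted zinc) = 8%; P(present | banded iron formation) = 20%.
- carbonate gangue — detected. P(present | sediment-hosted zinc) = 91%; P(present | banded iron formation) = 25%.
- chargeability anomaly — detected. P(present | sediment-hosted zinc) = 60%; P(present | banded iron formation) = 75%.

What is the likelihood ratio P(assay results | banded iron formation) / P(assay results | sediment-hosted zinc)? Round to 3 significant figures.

0.859

Take the product of per-assay result likelihoods under each hypothesis, then divide.
  banded iron formation: 0.20 × 0.25 × 0.75 = 0.0375
  sediment-hosted zinc: 0.08 × 0.91 × 0.60 = 0.04368
Bayes factor = 0.0375 / 0.04368 ≈ 0.859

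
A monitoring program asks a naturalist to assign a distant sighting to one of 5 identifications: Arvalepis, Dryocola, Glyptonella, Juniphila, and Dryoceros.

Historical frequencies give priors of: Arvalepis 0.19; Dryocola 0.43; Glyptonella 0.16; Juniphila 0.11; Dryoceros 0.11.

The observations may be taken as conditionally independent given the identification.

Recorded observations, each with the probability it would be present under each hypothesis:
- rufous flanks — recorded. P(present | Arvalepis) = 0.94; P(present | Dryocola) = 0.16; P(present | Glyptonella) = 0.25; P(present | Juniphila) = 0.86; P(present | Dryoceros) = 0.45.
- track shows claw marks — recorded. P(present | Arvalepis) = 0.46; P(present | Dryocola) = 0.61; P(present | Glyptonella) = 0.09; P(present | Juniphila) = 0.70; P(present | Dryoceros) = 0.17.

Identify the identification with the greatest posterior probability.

For each hypothesis, the unnormalized posterior weight is prior × product of the observation likelihoods:
  Arvalepis: 0.19 × 0.94 × 0.46 = 0.082156
  Dryocola: 0.43 × 0.16 × 0.61 = 0.041968
  Glyptonella: 0.16 × 0.25 × 0.09 = 0.0036
  Juniphila: 0.11 × 0.86 × 0.70 = 0.06622
  Dryoceros: 0.11 × 0.45 × 0.17 = 0.008415
The unnormalized weights sum to 0.20236.
P(Arvalepis | evidence) ≈ 0.082156 / 0.20236 ≈ 0.406
P(Dryocola | evidence) ≈ 0.041968 / 0.20236 ≈ 0.207
P(Glyptonella | evidence) ≈ 0.0036 / 0.20236 ≈ 0.018
P(Juniphila | evidence) ≈ 0.06622 / 0.20236 ≈ 0.327
P(Dryoceros | evidence) ≈ 0.008415 / 0.20236 ≈ 0.042
The largest is 0.406, so Arvalepis is most probable.

Arvalepis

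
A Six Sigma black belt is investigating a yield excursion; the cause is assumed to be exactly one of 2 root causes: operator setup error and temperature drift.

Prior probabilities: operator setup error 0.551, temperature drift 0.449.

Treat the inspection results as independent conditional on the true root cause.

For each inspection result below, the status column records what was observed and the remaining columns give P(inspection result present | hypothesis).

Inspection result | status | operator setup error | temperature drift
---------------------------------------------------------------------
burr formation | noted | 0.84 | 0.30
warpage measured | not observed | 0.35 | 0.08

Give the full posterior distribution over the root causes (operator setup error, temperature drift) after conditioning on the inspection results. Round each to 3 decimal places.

0.708, 0.292

By Bayes' rule with conditional independence, the unnormalized weight for each hypothesis is prior × ∏ likelihoods (using 1 − P(present | H) for each absent inspection result):
  operator setup error: 0.551 × 0.84 × (1 − 0.35) = 0.30085
  temperature drift: 0.449 × 0.30 × (1 − 0.08) = 0.12392
The unnormalized weights sum to 0.42477.
P(operator setup error | evidence) = 0.30085 / 0.42477 ≈ 0.708
P(temperature drift | evidence) = 0.12392 / 0.42477 ≈ 0.292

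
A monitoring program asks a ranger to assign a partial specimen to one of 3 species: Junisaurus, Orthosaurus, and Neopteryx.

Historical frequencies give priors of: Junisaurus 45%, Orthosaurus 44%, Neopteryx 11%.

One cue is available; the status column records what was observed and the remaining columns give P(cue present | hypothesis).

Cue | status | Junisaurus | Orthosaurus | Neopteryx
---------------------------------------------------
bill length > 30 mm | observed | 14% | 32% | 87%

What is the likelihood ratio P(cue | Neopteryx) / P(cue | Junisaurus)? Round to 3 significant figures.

6.21

The Bayes factor is the ratio of the two likelihoods.
  Neopteryx: 0.87
  Junisaurus: 0.14
Bayes factor = 0.87 / 0.14 ≈ 6.21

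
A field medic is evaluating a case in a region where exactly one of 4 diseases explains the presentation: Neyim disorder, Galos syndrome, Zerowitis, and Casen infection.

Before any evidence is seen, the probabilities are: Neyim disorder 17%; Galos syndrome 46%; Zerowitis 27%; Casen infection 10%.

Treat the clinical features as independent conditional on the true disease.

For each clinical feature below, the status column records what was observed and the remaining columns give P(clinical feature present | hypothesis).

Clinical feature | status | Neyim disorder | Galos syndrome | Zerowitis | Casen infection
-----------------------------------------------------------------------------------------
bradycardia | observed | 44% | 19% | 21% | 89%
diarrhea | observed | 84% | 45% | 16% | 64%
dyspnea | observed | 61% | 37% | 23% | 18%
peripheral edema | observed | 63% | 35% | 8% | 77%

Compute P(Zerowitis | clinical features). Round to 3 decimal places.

0.004

Multiply each prior by the joint likelihood of the clinical feature pattern:
  Neyim disorder: 0.17 × 0.44 × 0.84 × 0.61 × 0.63 = 0.024146
  Galos syndrome: 0.46 × 0.19 × 0.45 × 0.37 × 0.35 = 0.0050932
  Zerowitis: 0.27 × 0.21 × 0.16 × 0.23 × 0.08 = 0.00016692
  Casen infection: 0.10 × 0.89 × 0.64 × 0.18 × 0.77 = 0.0078947
Marginal likelihood of the evidence = 0.037301.
P(Zerowitis | evidence) = 0.00016692 / 0.037301 ≈ 0.004.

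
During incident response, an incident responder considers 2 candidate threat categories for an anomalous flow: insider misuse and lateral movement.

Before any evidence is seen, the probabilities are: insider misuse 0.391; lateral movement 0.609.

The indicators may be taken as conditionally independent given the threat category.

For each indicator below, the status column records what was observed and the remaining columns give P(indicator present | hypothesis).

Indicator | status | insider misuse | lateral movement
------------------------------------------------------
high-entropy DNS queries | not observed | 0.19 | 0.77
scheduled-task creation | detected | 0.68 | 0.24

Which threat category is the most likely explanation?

insider misuse

For each hypothesis, the unnormalized posterior weight is prior × product of the indicator likelihoods (using 1 − P(present | H) for each absent indicator):
  insider misuse: 0.391 × (1 − 0.19) × 0.68 = 0.21536
  lateral movement: 0.609 × (1 − 0.77) × 0.24 = 0.033617
The unnormalized weights sum to 0.24898.
P(insider misuse | evidence) ≈ 0.21536 / 0.24898 ≈ 0.865
P(lateral movement | evidence) ≈ 0.033617 / 0.24898 ≈ 0.135
The largest is 0.865, so insider misuse is most probable.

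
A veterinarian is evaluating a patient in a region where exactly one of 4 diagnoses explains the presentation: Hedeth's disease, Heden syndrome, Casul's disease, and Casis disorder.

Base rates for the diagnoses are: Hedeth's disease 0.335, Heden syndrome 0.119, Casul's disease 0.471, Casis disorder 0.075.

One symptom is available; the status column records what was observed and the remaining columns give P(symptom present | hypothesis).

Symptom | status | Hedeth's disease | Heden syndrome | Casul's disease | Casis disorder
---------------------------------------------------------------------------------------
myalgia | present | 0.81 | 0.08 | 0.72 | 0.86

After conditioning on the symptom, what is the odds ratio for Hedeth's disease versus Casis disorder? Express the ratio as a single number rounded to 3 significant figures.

Unnormalized posterior weight (prior times the symptom likelihood) for each of the two hypotheses:
  Hedeth's disease: 0.335 × 0.81 = 0.27135
  Casis disorder: 0.075 × 0.86 = 0.0645
Posterior odds = 0.27135 / 0.0645 ≈ 4.21.

4.21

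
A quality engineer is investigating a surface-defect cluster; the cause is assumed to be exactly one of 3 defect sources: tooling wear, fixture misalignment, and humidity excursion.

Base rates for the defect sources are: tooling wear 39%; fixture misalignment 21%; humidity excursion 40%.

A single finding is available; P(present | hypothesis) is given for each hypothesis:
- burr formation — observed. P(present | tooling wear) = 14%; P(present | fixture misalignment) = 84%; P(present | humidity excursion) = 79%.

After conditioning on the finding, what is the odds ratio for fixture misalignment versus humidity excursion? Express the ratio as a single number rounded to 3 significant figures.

Unnormalized posterior weight (prior times the finding likelihood) for each of the two hypotheses:
  fixture misalignment: 0.21 × 0.84 = 0.1764
  humidity excursion: 0.40 × 0.79 = 0.316
Odds(fixture misalignment : humidity excursion) = 0.1764 / 0.316 ≈ 0.558.

0.558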